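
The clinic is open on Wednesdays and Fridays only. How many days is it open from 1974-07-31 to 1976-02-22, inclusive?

164

1974-07-31 is a Wednesday.
The range spans 572 days (inclusive of both endpoints).
572 = 7 × 81 + 5, so there are 81 full weeks plus 5 extra days.
Each full week contributes 2 days from the set (Wed, Fri): 81 × 2 = 162.
The 5 extra days are Wed, Thu, Fri, Sat, Sun — 2 of them qualify.
Total: 162 + 2 = 164.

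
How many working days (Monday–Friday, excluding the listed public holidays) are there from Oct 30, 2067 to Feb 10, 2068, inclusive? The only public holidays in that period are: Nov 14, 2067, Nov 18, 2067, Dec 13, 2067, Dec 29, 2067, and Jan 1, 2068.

71 working days

Oct 30, 2067 is a Sunday.
The range spans 104 days (inclusive of both endpoints).
104 = 7 × 14 + 6, so there are 14 full weeks plus 6 extra days.
Each full week contributes 5 weekdays (Mon–Fri): 14 × 5 = 70.
The 6 extra days are Sunday, Monday, Tuesday, Wednesday, Thursday, Friday — 5 of them qualify.
Total: 70 + 5 = 75.
Holidays: Nov 14, 2067 (Mon); Nov 18, 2067 (Fri); Dec 13, 2067 (Tue); Dec 29, 2067 (Thu); Jan 1, 2068 (Sun).
4 of the 5 holidays fall on weekdays; the rest are weekends and were already excluded.
Business days: 75 − 4 = 71.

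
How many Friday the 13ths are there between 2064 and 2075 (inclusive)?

22

Friday-the-13ths by year:
2064: Jun
2065: Feb, Mar, Nov
2066: Aug
2067: May
2068: Jan, Apr, Jul
2069: Sep, Dec
2070: Jun
2071: Feb, Mar, Nov
2072: May
2073: Jan, Oct
2074: Apr, Jul
2075: Sep, Dec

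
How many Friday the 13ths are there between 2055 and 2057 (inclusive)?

Friday-the-13ths by year:
2055: Aug
2056: Oct
2057: Apr, Jul

4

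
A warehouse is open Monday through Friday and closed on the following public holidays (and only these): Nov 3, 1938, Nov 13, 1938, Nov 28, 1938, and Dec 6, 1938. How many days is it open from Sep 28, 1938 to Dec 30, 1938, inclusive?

65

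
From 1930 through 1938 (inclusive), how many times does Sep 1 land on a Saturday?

1

Day of week of September 1 in each year:
1930: Mon, 1931: Tue, 1932: Thu, 1933: Fri, 1934: Sat ✓, 1935: Sun, 1936: Tue, 1937: Wed, 1938: Thu
Saturdays: 1934.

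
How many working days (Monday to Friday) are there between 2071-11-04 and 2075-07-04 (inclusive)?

957

2071-11-04 is a Wednesday.
That's 1339 days from start to end, counting both.
1339 = 7 × 191 + 2, so there are 191 full weeks plus 2 extra days.
Each full week contributes 5 weekdays (Mon–Fri): 191 × 5 = 955.
The 2 extra days are Wed, Thu — 2 of them qualify.
Total: 955 + 2 = 957.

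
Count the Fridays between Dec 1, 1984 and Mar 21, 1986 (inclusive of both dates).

Dec 1, 1984 is a Saturday.
That's 476 days from start to end, counting both.
476 = 7 × 68, so the span is exactly 68 full weeks.
Each full week contributes one Friday: 68 so far.
Total: 68.

68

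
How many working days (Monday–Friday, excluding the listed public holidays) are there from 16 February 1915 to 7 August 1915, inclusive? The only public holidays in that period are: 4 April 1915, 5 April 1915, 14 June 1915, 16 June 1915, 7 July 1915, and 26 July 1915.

16 February 1915 is a Tuesday.
The range spans 173 days (inclusive of both endpoints).
173 = 7 × 24 + 5, so there are 24 full weeks plus 5 extra days.
Each full week contributes 5 weekdays (Mon–Fri): 24 × 5 = 120.
The 5 extra days are Tue, Wed, Thu, Fri, Sat — 4 of them qualify.
Total: 120 + 4 = 124.
Holidays: 4 April 1915 (Sun); 5 April 1915 (Mon); 14 June 1915 (Mon); 16 June 1915 (Wed); 7 July 1915 (Wed); 26 July 1915 (Mon).
5 of the 6 holidays fall on weekdays; the rest are weekends and were already excluded.
Business days: 124 − 5 = 119.

119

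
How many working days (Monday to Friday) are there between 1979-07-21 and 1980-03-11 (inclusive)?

1979-07-21 is a Saturday.
The range spans 235 days (inclusive of both endpoints).
235 = 7 × 33 + 4, so there are 33 full weeks plus 4 extra days.
Each full week contributes 5 weekdays (Mon–Fri): 33 × 5 = 165.
The 4 extra days are Sat, Sun, Mon, Tue — 2 of them qualify.
Total: 165 + 2 = 167.

167 weekdays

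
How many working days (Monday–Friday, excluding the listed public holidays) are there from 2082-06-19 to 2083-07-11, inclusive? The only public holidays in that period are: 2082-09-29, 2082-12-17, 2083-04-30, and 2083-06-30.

2082-06-19 is a Friday.
That's 388 days from start to end, counting both.
388 = 7 × 55 + 3, so there are 55 full weeks plus 3 extra days.
Each full week contributes 5 weekdays (Mon–Fri): 55 × 5 = 275.
The 3 extra days are Friday, Saturday, Sunday — 1 of them qualifies.
Total: 275 + 1 = 276.
Holidays: 2082-09-29 (Tue); 2082-12-17 (Thu); 2083-04-30 (Fri); 2083-06-30 (Wed).
All 4 holidays fall on weekdays, so subtract 4.
Business days: 276 − 4 = 272.

272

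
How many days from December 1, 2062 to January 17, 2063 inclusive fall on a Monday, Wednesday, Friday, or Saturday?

28

December 1, 2062 is a Friday.
From December 1, 2062 to January 17, 2063 is 48 days inclusive.
48 = 7 × 6 + 6, so there are 6 full weeks plus 6 extra days.
Each full week contributes 4 days from the set (Mon, Wed, Fri, Sat): 6 × 4 = 24.
The 6 extra days are Fri, Sat, Sun, Mon, Tue, Wed — 4 of them qualify.
Total: 24 + 4 = 28.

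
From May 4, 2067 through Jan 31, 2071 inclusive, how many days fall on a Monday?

195

May 4, 2067 is a Wednesday.
That's 1369 days from start to end, counting both.
1369 = 7 × 195 + 4, so there are 195 full weeks plus 4 extra days.
Each full week contributes one Monday: 195 so far.
The 4 extra days are Wed, Thu, Fri, Sat — none qualify.
Total: 195 + 0 = 195.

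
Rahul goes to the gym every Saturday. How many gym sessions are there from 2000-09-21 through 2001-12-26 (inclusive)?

2000-09-21 is a Thursday.
That's 462 days from start to end, counting both.
462 = 7 × 66, so the span is exactly 66 full weeks.
Each full week contributes one Saturday: 66 so far.

66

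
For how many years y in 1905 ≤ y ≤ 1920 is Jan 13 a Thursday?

Day of week of January 13 in each year:
1905: Fri, 1906: Sat, 1907: Sun, 1908: Mon, 1909: Wed, 1910: Thu ✓, 1911: Fri, 1912: Sat, 1913: Mon, 1914: Tue, 1915: Wed, 1916: Thu ✓, 1917: Sat, 1918: Sun, 1919: Mon, 1920: Tue
Thursdays: 1910, 1916.

2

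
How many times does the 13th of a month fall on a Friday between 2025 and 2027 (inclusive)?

Friday-the-13ths by year:
2025: Jun
2026: Feb, Mar, Nov
2027: Aug

5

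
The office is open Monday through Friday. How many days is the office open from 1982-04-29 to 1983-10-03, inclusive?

373

1982-04-29 is a Thursday.
The range spans 523 days (inclusive of both endpoints).
523 = 7 × 74 + 5, so there are 74 full weeks plus 5 extra days.
Each full week contributes 5 weekdays (Mon–Fri): 74 × 5 = 370.
The 5 extra days are Thu, Fri, Sat, Sun, Mon — 3 of them qualify.
Total: 370 + 3 = 373.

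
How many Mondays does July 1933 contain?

5

1933-07-01 is a Saturday.
The range spans 31 days (inclusive of both endpoints).
31 = 7 × 4 + 3, so there are 4 full weeks plus 3 extra days.
Each full week contributes one Monday: 4 so far.
The 3 extra days are Saturday, Sunday, Monday — 1 of them qualifies.
Total: 4 + 1 = 5.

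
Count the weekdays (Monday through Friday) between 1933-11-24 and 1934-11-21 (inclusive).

1933-11-24 is a Friday.
The range spans 363 days (inclusive of both endpoints).
363 = 7 × 51 + 6, so there are 51 full weeks plus 6 extra days.
Each full week contributes 5 weekdays (Mon–Fri): 51 × 5 = 255.
The 6 extra days are Fri, Sat, Sun, Mon, Tue, Wed — 4 of them qualify.
Total: 255 + 4 = 259.

259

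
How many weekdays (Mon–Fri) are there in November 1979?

Nov 1, 1979 is a Thursday.
That's 30 days from start to end, counting both.
30 = 7 × 4 + 2, so there are 4 full weeks plus 2 extra days.
Each full week contributes 5 weekdays (Mon–Fri): 4 × 5 = 20.
The 2 extra days are Thu, Fri — 2 of them qualify.
Total: 20 + 2 = 22.

22 weekdays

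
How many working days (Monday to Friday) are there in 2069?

2069-01-01 is a Tuesday.
The range spans 365 days (inclusive of both endpoints).
365 = 7 × 52 + 1, so there are 52 full weeks plus 1 extra day.
Each full week contributes 5 weekdays (Mon–Fri): 52 × 5 = 260.
The 1 extra day is Tuesday — 1 of them qualifies.
Total: 260 + 1 = 261.

261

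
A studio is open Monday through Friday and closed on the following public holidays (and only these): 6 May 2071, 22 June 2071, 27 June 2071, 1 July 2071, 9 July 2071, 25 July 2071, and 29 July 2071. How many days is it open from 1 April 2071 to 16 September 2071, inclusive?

1 April 2071 is a Wednesday.
The range spans 169 days (inclusive of both endpoints).
169 = 7 × 24 + 1, so there are 24 full weeks plus 1 extra day.
Each full week contributes 5 weekdays (Mon–Fri): 24 × 5 = 120.
The 1 extra day is Wed — 1 of them qualifies.
Total: 120 + 1 = 121.
Holidays: 6 May 2071 (Wed); 22 June 2071 (Mon); 27 June 2071 (Sat); 1 July 2071 (Wed); 9 July 2071 (Thu); 25 July 2071 (Sat); 29 July 2071 (Wed).
5 of the 7 holidays fall on weekdays; the rest are weekends and were already excluded.
Business days: 121 − 5 = 116.

116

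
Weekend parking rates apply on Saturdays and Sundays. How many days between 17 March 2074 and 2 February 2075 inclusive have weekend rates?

17 March 2074 is a Saturday.
The range spans 323 days (inclusive of both endpoints).
323 = 7 × 46 + 1, so there are 46 full weeks plus 1 extra day.
Each full week contributes 2 weekend days (Sat, Sun): 46 × 2 = 92.
The 1 extra day is Sat — 1 of them qualifies.
Total: 92 + 1 = 93.

93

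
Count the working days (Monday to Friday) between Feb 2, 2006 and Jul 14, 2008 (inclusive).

638

Feb 2, 2006 is a Thursday.
The range spans 894 days (inclusive of both endpoints).
894 = 7 × 127 + 5, so there are 127 full weeks plus 5 extra days.
Each full week contributes 5 weekdays (Mon–Fri): 127 × 5 = 635.
The 5 extra days are Thursday, Friday, Saturday, Sunday, Monday — 3 of them qualify.
Total: 635 + 3 = 638.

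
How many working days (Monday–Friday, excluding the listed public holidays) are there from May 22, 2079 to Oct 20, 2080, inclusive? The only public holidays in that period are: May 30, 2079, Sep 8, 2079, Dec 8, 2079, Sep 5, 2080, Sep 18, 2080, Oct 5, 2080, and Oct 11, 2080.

May 22, 2079 is a Monday.
That's 518 days from start to end, counting both.
518 = 7 × 74, so the span is exactly 74 full weeks.
Each full week contributes 5 weekdays (Mon–Fri): 74 × 5 = 370.
Holidays: May 30, 2079 (Tue); Sep 8, 2079 (Fri); Dec 8, 2079 (Fri); Sep 5, 2080 (Thu); Sep 18, 2080 (Wed); Oct 5, 2080 (Sat); Oct 11, 2080 (Fri).
6 of the 7 holidays fall on weekdays; the rest are weekends and were already excluded.
Business days: 370 − 6 = 364.

364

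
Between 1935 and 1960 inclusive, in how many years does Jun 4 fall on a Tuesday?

Day of week of June 4 in each year:
1935: Tue ✓, 1936: Thu, 1937: Fri, 1938: Sat, 1939: Sun, 1940: Tue ✓, 1941: Wed, 1942: Thu, 1943: Fri, 1944: Sun, 1945: Mon, 1946: Tue ✓, 1947: Wed, 1948: Fri, 1949: Sat, 1950: Sun, 1951: Mon, 1952: Wed, 1953: Thu, 1954: Fri, 1955: Sat, 1956: Mon, 1957: Tue ✓, 1958: Wed, 1959: Thu, 1960: Sat
Tuesdays: 1935, 1940, 1946, 1957.

4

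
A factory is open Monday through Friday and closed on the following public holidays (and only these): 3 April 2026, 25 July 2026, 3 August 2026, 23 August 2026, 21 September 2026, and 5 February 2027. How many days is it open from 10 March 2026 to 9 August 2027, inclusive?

10 March 2026 is a Tuesday.
From 10 March 2026 to 9 August 2027 is 518 days inclusive.
518 = 7 × 74, so the span is exactly 74 full weeks.
Each full week contributes 5 weekdays (Mon–Fri): 74 × 5 = 370.
Total: 370.
Holidays: 3 April 2026 (Fri); 25 July 2026 (Sat); 3 August 2026 (Mon); 23 August 2026 (Sun); 21 September 2026 (Mon); 5 February 2027 (Fri).
4 of the 6 holidays fall on weekdays; the rest are weekends and were already excluded.
Business days: 370 − 4 = 366.

366 business days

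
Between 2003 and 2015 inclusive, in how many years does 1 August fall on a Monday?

Day of week of August 1 in each year:
2003: Fri, 2004: Sun, 2005: Mon ✓, 2006: Tue, 2007: Wed, 2008: Fri, 2009: Sat, 2010: Sun, 2011: Mon ✓, 2012: Wed, 2013: Thu, 2014: Fri, 2015: Sat
Mondays: 2005, 2011.

2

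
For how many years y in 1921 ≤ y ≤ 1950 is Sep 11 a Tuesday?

4

Day of week of September 11 in each year:
1921: Sun, 1922: Mon, 1923: Tue ✓, 1924: Thu, 1925: Fri, 1926: Sat, 1927: Sun, 1928: Tue ✓, 1929: Wed, 1930: Thu, 1931: Fri, 1932: Sun, 1933: Mon, 1934: Tue ✓, 1935: Wed, 1936: Fri, 1937: Sat, 1938: Sun, 1939: Mon, 1940: Wed, 1941: Thu, 1942: Fri, 1943: Sat, 1944: Mon, 1945: Tue ✓, 1946: Wed, 1947: Thu, 1948: Sat, 1949: Sun, 1950: Mon
Tuesdays: 1923, 1928, 1934, 1945.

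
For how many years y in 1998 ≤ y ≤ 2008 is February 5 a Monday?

Day of week of February 5 in each year:
1998: Thu, 1999: Fri, 2000: Sat, 2001: Mon ✓, 2002: Tue, 2003: Wed, 2004: Thu, 2005: Sat, 2006: Sun, 2007: Mon ✓, 2008: Tue
Mondays: 2001, 2007.

2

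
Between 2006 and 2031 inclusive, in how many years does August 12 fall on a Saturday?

Day of week of August 12 in each year:
2006: Sat ✓, 2007: Sun, 2008: Tue, 2009: Wed, 2010: Thu, 2011: Fri, 2012: Sun, 2013: Mon, 2014: Tue, 2015: Wed, 2016: Fri, 2017: Sat ✓, 2018: Sun, 2019: Mon, 2020: Wed, 2021: Thu, 2022: Fri, 2023: Sat ✓, 2024: Mon, 2025: Tue, 2026: Wed, 2027: Thu, 2028: Sat ✓, 2029: Sun, 2030: Mon, 2031: Tue
Saturdays: 2006, 2017, 2023, 2028.

4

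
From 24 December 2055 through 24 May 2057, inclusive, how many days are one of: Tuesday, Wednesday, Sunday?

222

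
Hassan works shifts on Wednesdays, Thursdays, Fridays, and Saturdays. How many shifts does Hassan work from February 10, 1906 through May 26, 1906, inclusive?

61

February 10, 1906 is a Saturday.
The range spans 106 days (inclusive of both endpoints).
106 = 7 × 15 + 1, so there are 15 full weeks plus 1 extra day.
Each full week contributes 4 days from the set (Wed, Thu, Fri, Sat): 15 × 4 = 60.
The 1 extra day is Saturday — 1 of them qualifies.
Total: 60 + 1 = 61.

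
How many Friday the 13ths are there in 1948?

2

The 13th falls on a Friday when the month's 13th has weekday Fri.
Jan 13 is Tue; Feb 13 is Fri ✓; Mar 13 is Sat; Apr 13 is Tue; May 13 is Thu; Jun 13 is Sun; Jul 13 is Tue; Aug 13 is Fri ✓; Sep 13 is Mon; Oct 13 is Wed; Nov 13 is Sat; Dec 13 is Mon.
Friday the 13ths: Feb, Aug.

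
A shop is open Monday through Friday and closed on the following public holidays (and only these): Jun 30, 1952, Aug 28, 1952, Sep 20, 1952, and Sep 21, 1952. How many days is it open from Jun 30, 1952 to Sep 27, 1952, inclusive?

63

Jun 30, 1952 is a Monday.
That's 90 days from start to end, counting both.
90 = 7 × 12 + 6, so there are 12 full weeks plus 6 extra days.
Each full week contributes 5 weekdays (Mon–Fri): 12 × 5 = 60.
The 6 extra days are Mon, Tue, Wed, Thu, Fri, Sat — 5 of them qualify.
Total: 60 + 5 = 65.
Holidays: Jun 30, 1952 (Mon); Aug 28, 1952 (Thu); Sep 20, 1952 (Sat); Sep 21, 1952 (Sun).
2 of the 4 holidays fall on weekdays; the rest are weekends and were already excluded.
Business days: 65 − 2 = 63.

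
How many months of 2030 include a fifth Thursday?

A month has five Thursdays exactly when Thursday falls within its first (length − 28) days.
Jan: 31 days, starts Tue → 5 of Tue, Wed, Thu ✓
Feb: 28 days, starts Fri → 5 of (none)
Mar: 31 days, starts Fri → 5 of Fri, Sat, Sun
Apr: 30 days, starts Mon → 5 of Mon, Tue
May: 31 days, starts Wed → 5 of Wed, Thu, Fri ✓
Jun: 30 days, starts Sat → 5 of Sat, Sun
Jul: 31 days, starts Mon → 5 of Mon, Tue, Wed
Aug: 31 days, starts Thu → 5 of Thu, Fri, Sat ✓
Sep: 30 days, starts Sun → 5 of Sun, Mon
Oct: 31 days, starts Tue → 5 of Tue, Wed, Thu ✓
Nov: 30 days, starts Fri → 5 of Fri, Sat
Dec: 31 days, starts Sun → 5 of Sun, Mon, Tue
Months with five Thursdays: Jan, May, Aug, Oct.

4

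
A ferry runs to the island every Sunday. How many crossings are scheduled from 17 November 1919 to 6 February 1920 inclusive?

11 Sundays

17 November 1919 is a Monday.
That's 82 days from start to end, counting both.
82 = 7 × 11 + 5, so there are 11 full weeks plus 5 extra days.
Each full week contributes one Sunday: 11 so far.
The 5 extra days are Mon, Tue, Wed, Thu, Fri — none qualify.
Total: 11 + 0 = 11.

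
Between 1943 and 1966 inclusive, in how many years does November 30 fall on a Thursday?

3

Day of week of November 30 in each year:
1943: Tue, 1944: Thu ✓, 1945: Fri, 1946: Sat, 1947: Sun, 1948: Tue, 1949: Wed, 1950: Thu ✓, 1951: Fri, 1952: Sun, 1953: Mon, 1954: Tue, 1955: Wed, 1956: Fri, 1957: Sat, 1958: Sun, 1959: Mon, 1960: Wed, 1961: Thu ✓, 1962: Fri, 1963: Sat, 1964: Mon, 1965: Tue, 1966: Wed
Thursdays: 1944, 1950, 1961.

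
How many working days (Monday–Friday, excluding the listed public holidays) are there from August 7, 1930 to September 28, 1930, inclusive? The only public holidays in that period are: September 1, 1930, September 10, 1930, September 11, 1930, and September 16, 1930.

August 7, 1930 is a Thursday.
From August 7, 1930 to September 28, 1930 is 53 days inclusive.
53 = 7 × 7 + 4, so there are 7 full weeks plus 4 extra days.
Each full week contributes 5 weekdays (Mon–Fri): 7 × 5 = 35.
The 4 extra days are Thu, Fri, Sat, Sun — 2 of them qualify.
Total: 35 + 2 = 37.
Holidays: September 1, 1930 (Mon); September 10, 1930 (Wed); September 11, 1930 (Thu); September 16, 1930 (Tue).
All 4 holidays fall on weekdays, so subtract 4.
Business days: 37 − 4 = 33.

33 working days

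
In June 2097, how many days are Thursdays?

4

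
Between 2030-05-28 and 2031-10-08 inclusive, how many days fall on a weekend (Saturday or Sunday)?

142

2030-05-28 is a Tuesday.
From 2030-05-28 to 2031-10-08 is 499 days inclusive.
499 = 7 × 71 + 2, so there are 71 full weeks plus 2 extra days.
Each full week contributes 2 weekend days (Sat, Sun): 71 × 2 = 142.
The 2 extra days are Tue, Wed — none qualify.
Total: 142 + 0 = 142.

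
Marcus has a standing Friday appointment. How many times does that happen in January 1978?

4

January 1, 1978 is a Sunday.
The range spans 31 days (inclusive of both endpoints).
31 = 7 × 4 + 3, so there are 4 full weeks plus 3 extra days.
Each full week contributes one Friday: 4 so far.
The 3 extra days are Sunday, Monday, Tuesday — none qualify.
Total: 4 + 0 = 4.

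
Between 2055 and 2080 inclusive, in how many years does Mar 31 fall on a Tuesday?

Day of week of March 31 in each year:
2055: Wed, 2056: Fri, 2057: Sat, 2058: Sun, 2059: Mon, 2060: Wed, 2061: Thu, 2062: Fri, 2063: Sat, 2064: Mon, 2065: Tue ✓, 2066: Wed, 2067: Thu, 2068: Sat, 2069: Sun, 2070: Mon, 2071: Tue ✓, 2072: Thu, 2073: Fri, 2074: Sat, 2075: Sun, 2076: Tue ✓, 2077: Wed, 2078: Thu, 2079: Fri, 2080: Sun
Tuesdays: 2065, 2071, 2076.

3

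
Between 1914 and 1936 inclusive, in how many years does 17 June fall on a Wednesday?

Day of week of June 17 in each year:
1914: Wed ✓, 1915: Thu, 1916: Sat, 1917: Sun, 1918: Mon, 1919: Tue, 1920: Thu, 1921: Fri, 1922: Sat, 1923: Sun, 1924: Tue, 1925: Wed ✓, 1926: Thu, 1927: Fri, 1928: Sun, 1929: Mon, 1930: Tue, 1931: Wed ✓, 1932: Fri, 1933: Sat, 1934: Sun, 1935: Mon, 1936: Wed ✓
Wednesdays: 1914, 1925, 1931, 1936.

4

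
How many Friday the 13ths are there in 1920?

2

The 13th falls on a Friday when the month's 13th has weekday Fri.
Jan 13 is Tue; Feb 13 is Fri ✓; Mar 13 is Sat; Apr 13 is Tue; May 13 is Thu; Jun 13 is Sun; Jul 13 is Tue; Aug 13 is Fri ✓; Sep 13 is Mon; Oct 13 is Wed; Nov 13 is Sat; Dec 13 is Mon.
Friday the 13ths: Feb, Aug.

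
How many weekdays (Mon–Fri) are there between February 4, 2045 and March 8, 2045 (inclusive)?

23

February 4, 2045 is a Saturday.
From February 4, 2045 to March 8, 2045 is 33 days inclusive.
33 = 7 × 4 + 5, so there are 4 full weeks plus 5 extra days.
Each full week contributes 5 weekdays (Mon–Fri): 4 × 5 = 20.
The 5 extra days are Sat, Sun, Mon, Tue, Wed — 3 of them qualify.
Total: 20 + 3 = 23.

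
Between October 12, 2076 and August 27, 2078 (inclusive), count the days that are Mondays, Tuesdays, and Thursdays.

294

October 12, 2076 is a Monday.
That's 685 days from start to end, counting both.
685 = 7 × 97 + 6, so there are 97 full weeks plus 6 extra days.
Each full week contributes 3 days from the set (Mon, Tue, Thu): 97 × 3 = 291.
The 6 extra days are Mon, Tue, Wed, Thu, Fri, Sat — 3 of them qualify.
Total: 291 + 3 = 294.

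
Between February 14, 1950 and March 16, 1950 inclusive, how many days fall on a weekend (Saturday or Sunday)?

February 14, 1950 is a Tuesday.
That's 31 days from start to end, counting both.
31 = 7 × 4 + 3, so there are 4 full weeks plus 3 extra days.
Each full week contributes 2 weekend days (Sat, Sun): 4 × 2 = 8.
The 3 extra days are Tue, Wed, Thu — none qualify.
Total: 8 + 0 = 8.

8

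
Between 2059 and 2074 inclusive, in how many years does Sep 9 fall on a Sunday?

Day of week of September 9 in each year:
2059: Tue, 2060: Thu, 2061: Fri, 2062: Sat, 2063: Sun ✓, 2064: Tue, 2065: Wed, 2066: Thu, 2067: Fri, 2068: Sun ✓, 2069: Mon, 2070: Tue, 2071: Wed, 2072: Fri, 2073: Sat, 2074: Sun ✓
Sundays: 2063, 2068, 2074.

3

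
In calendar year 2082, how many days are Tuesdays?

52

1 January 2082 is a Thursday.
The range spans 365 days (inclusive of both endpoints).
365 = 7 × 52 + 1, so there are 52 full weeks plus 1 extra day.
Each full week contributes one Tuesday: 52 so far.
The 1 extra day is Thursday — none qualify.
Total: 52 + 0 = 52.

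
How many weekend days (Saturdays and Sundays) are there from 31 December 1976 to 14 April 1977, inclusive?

30

31 December 1976 is a Friday.
That's 105 days from start to end, counting both.
105 = 7 × 15, so the span is exactly 15 full weeks.
Each full week contributes 2 weekend days (Sat, Sun): 15 × 2 = 30.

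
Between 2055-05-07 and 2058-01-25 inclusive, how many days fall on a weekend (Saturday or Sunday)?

2055-05-07 is a Friday.
That's 995 days from start to end, counting both.
995 = 7 × 142 + 1, so there are 142 full weeks plus 1 extra day.
Each full week contributes 2 weekend days (Sat, Sun): 142 × 2 = 284.
The 1 extra day is Friday — none qualify.
Total: 284 + 0 = 284.

284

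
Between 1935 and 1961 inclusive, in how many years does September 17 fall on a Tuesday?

4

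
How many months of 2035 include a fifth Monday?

5

A month has five Mondays exactly when Monday falls within its first (length − 28) days.
Jan: 31 days, starts Mon → 5 of Mon, Tue, Wed ✓
Feb: 28 days, starts Thu → 5 of (none)
Mar: 31 days, starts Thu → 5 of Thu, Fri, Sat
Apr: 30 days, starts Sun → 5 of Sun, Mon ✓
May: 31 days, starts Tue → 5 of Tue, Wed, Thu
Jun: 30 days, starts Fri → 5 of Fri, Sat
Jul: 31 days, starts Sun → 5 of Sun, Mon, Tue ✓
Aug: 31 days, starts Wed → 5 of Wed, Thu, Fri
Sep: 30 days, starts Sat → 5 of Sat, Sun
Oct: 31 days, starts Mon → 5 of Mon, Tue, Wed ✓
Nov: 30 days, starts Thu → 5 of Thu, Fri
Dec: 31 days, starts Sat → 5 of Sat, Sun, Mon ✓
Months with five Mondays: Jan, Apr, Jul, Oct, Dec.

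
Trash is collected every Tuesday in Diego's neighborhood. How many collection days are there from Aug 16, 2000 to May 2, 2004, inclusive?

Aug 16, 2000 is a Wednesday.
From Aug 16, 2000 to May 2, 2004 is 1356 days inclusive.
1356 = 7 × 193 + 5, so there are 193 full weeks plus 5 extra days.
Each full week contributes one Tuesday: 193 so far.
The 5 extra days are Wed, Thu, Fri, Sat, Sun — none qualify.
Total: 193 + 0 = 193.

193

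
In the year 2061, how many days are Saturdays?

53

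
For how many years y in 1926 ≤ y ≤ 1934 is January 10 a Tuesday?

Day of week of January 10 in each year:
1926: Sun, 1927: Mon, 1928: Tue ✓, 1929: Thu, 1930: Fri, 1931: Sat, 1932: Sun, 1933: Tue ✓, 1934: Wed
Tuesdays: 1928, 1933.

2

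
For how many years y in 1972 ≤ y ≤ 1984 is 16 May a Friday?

2

Day of week of May 16 in each year:
1972: Tue, 1973: Wed, 1974: Thu, 1975: Fri ✓, 1976: Sun, 1977: Mon, 1978: Tue, 1979: Wed, 1980: Fri ✓, 1981: Sat, 1982: Sun, 1983: Mon, 1984: Wed
Fridays: 1975, 1980.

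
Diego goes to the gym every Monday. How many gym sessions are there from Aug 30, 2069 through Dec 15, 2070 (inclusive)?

68 Mondays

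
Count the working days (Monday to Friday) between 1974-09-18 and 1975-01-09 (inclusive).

1974-09-18 is a Wednesday.
That's 114 days from start to end, counting both.
114 = 7 × 16 + 2, so there are 16 full weeks plus 2 extra days.
Each full week contributes 5 weekdays (Mon–Fri): 16 × 5 = 80.
The 2 extra days are Wednesday, Thursday — 2 of them qualify.
Total: 80 + 2 = 82.

82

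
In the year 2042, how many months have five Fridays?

A month has five Fridays exactly when Friday falls within its first (length − 28) days.
Jan: 31 days, starts Wed → 5 of Wed, Thu, Fri ✓
Feb: 28 days, starts Sat → 5 of (none)
Mar: 31 days, starts Sat → 5 of Sat, Sun, Mon
Apr: 30 days, starts Tue → 5 of Tue, Wed
May: 31 days, starts Thu → 5 of Thu, Fri, Sat ✓
Jun: 30 days, starts Sun → 5 of Sun, Mon
Jul: 31 days, starts Tue → 5 of Tue, Wed, Thu
Aug: 31 days, starts Fri → 5 of Fri, Sat, Sun ✓
Sep: 30 days, starts Mon → 5 of Mon, Tue
Oct: 31 days, starts Wed → 5 of Wed, Thu, Fri ✓
Nov: 30 days, starts Sat → 5 of Sat, Sun
Dec: 31 days, starts Mon → 5 of Mon, Tue, Wed
Months with five Fridays: Jan, May, Aug, Oct.

4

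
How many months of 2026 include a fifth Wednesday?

A month has five Wednesdays exactly when Wednesday falls within its first (length − 28) days.
Jan: 31 days, starts Thu → 5 of Thu, Fri, Sat
Feb: 28 days, starts Sun → 5 of (none)
Mar: 31 days, starts Sun → 5 of Sun, Mon, Tue
Apr: 30 days, starts Wed → 5 of Wed, Thu ✓
May: 31 days, starts Fri → 5 of Fri, Sat, Sun
Jun: 30 days, starts Mon → 5 of Mon, Tue
Jul: 31 days, starts Wed → 5 of Wed, Thu, Fri ✓
Aug: 31 days, starts Sat → 5 of Sat, Sun, Mon
Sep: 30 days, starts Tue → 5 of Tue, Wed ✓
Oct: 31 days, starts Thu → 5 of Thu, Fri, Sat
Nov: 30 days, starts Sun → 5 of Sun, Mon
Dec: 31 days, starts Tue → 5 of Tue, Wed, Thu ✓
Months with five Wednesdays: Apr, Jul, Sep, Dec.

4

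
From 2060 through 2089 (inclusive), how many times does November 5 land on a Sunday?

Day of week of November 5 in each year:
2060: Fri, 2061: Sat, 2062: Sun ✓, 2063: Mon, 2064: Wed, 2065: Thu, 2066: Fri, 2067: Sat, 2068: Mon, 2069: Tue, 2070: Wed, 2071: Thu, 2072: Sat, 2073: Sun ✓, 2074: Mon, 2075: Tue, 2076: Thu, 2077: Fri, 2078: Sat, 2079: Sun ✓, 2080: Tue, 2081: Wed, 2082: Thu, 2083: Fri, 2084: Sun ✓, 2085: Mon, 2086: Tue, 2087: Wed, 2088: Fri, 2089: Sat
Sundays: 2062, 2073, 2079, 2084.

4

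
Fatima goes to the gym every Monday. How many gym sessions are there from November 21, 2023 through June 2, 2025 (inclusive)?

November 21, 2023 is a Tuesday.
From November 21, 2023 to June 2, 2025 is 560 days inclusive.
560 = 7 × 80, so the span is exactly 80 full weeks.
Each full week contributes one Monday: 80 so far.
Total: 80.

80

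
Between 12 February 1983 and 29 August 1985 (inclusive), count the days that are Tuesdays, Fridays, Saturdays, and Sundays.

531

12 February 1983 is a Saturday.
From 12 February 1983 to 29 August 1985 is 930 days inclusive.
930 = 7 × 132 + 6, so there are 132 full weeks plus 6 extra days.
Each full week contributes 4 days from the set (Tue, Fri, Sat, Sun): 132 × 4 = 528.
The 6 extra days are Sat, Sun, Mon, Tue, Wed, Thu — 3 of them qualify.
Total: 528 + 3 = 531.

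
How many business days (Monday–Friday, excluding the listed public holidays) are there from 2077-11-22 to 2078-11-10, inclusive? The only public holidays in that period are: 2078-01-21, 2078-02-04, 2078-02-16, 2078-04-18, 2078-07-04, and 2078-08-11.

248

2077-11-22 is a Monday.
That's 354 days from start to end, counting both.
354 = 7 × 50 + 4, so there are 50 full weeks plus 4 extra days.
Each full week contributes 5 weekdays (Mon–Fri): 50 × 5 = 250.
The 4 extra days are Mon, Tue, Wed, Thu — 4 of them qualify.
Total: 250 + 4 = 254.
Holidays: 2078-01-21 (Fri); 2078-02-04 (Fri); 2078-02-16 (Wed); 2078-04-18 (Mon); 2078-07-04 (Mon); 2078-08-11 (Thu).
All 6 holidays fall on weekdays, so subtract 6.
Business days: 254 − 6 = 248.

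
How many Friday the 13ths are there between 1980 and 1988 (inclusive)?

16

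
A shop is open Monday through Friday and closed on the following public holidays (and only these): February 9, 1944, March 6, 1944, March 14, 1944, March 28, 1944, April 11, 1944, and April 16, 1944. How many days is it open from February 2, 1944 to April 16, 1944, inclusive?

48

February 2, 1944 is a Wednesday.
From February 2, 1944 to April 16, 1944 is 75 days inclusive.
75 = 7 × 10 + 5, so there are 10 full weeks plus 5 extra days.
Each full week contributes 5 weekdays (Mon–Fri): 10 × 5 = 50.
The 5 extra days are Wednesday, Thursday, Friday, Saturday, Sunday — 3 of them qualify.
Total: 50 + 3 = 53.
Holidays: February 9, 1944 (Wed); March 6, 1944 (Mon); March 14, 1944 (Tue); March 28, 1944 (Tue); April 11, 1944 (Tue); April 16, 1944 (Sun).
5 of the 6 holidays fall on weekdays; the rest are weekends and were already excluded.
Business days: 53 − 5 = 48.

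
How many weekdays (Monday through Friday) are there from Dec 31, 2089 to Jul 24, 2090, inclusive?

Dec 31, 2089 is a Saturday.
From Dec 31, 2089 to Jul 24, 2090 is 206 days inclusive.
206 = 7 × 29 + 3, so there are 29 full weeks plus 3 extra days.
Each full week contributes 5 weekdays (Mon–Fri): 29 × 5 = 145.
The 3 extra days are Sat, Sun, Mon — 1 of them qualifies.
Total: 145 + 1 = 146.

146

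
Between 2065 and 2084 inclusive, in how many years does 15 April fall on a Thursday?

3

Day of week of April 15 in each year:
2065: Wed, 2066: Thu ✓, 2067: Fri, 2068: Sun, 2069: Mon, 2070: Tue, 2071: Wed, 2072: Fri, 2073: Sat, 2074: Sun, 2075: Mon, 2076: Wed, 2077: Thu ✓, 2078: Fri, 2079: Sat, 2080: Mon, 2081: Tue, 2082: Wed, 2083: Thu ✓, 2084: Sat
Thursdays: 2066, 2077, 2083.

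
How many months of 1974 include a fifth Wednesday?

4

A month has five Wednesdays exactly when Wednesday falls within its first (length − 28) days.
Jan: 31 days, starts Tue → 5 of Tue, Wed, Thu ✓
Feb: 28 days, starts Fri → 5 of (none)
Mar: 31 days, starts Fri → 5 of Fri, Sat, Sun
Apr: 30 days, starts Mon → 5 of Mon, Tue
May: 31 days, starts Wed → 5 of Wed, Thu, Fri ✓
Jun: 30 days, starts Sat → 5 of Sat, Sun
Jul: 31 days, starts Mon → 5 of Mon, Tue, Wed ✓
Aug: 31 days, starts Thu → 5 of Thu, Fri, Sat
Sep: 30 days, starts Sun → 5 of Sun, Mon
Oct: 31 days, starts Tue → 5 of Tue, Wed, Thu ✓
Nov: 30 days, starts Fri → 5 of Fri, Sat
Dec: 31 days, starts Sun → 5 of Sun, Mon, Tue
Months with five Wednesdays: Jan, May, Jul, Oct.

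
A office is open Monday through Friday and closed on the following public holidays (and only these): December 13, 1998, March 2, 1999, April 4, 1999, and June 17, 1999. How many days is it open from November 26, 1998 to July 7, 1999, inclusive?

November 26, 1998 is a Thursday.
That's 224 days from start to end, counting both.
224 = 7 × 32, so the span is exactly 32 full weeks.
Each full week contributes 5 weekdays (Mon–Fri): 32 × 5 = 160.
Holidays: December 13, 1998 (Sun); March 2, 1999 (Tue); April 4, 1999 (Sun); June 17, 1999 (Thu).
2 of the 4 holidays fall on weekdays; the rest are weekends and were already excluded.
Business days: 160 − 2 = 158.

158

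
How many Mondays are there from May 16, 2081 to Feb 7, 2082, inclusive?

May 16, 2081 is a Friday.
From May 16, 2081 to Feb 7, 2082 is 268 days inclusive.
268 = 7 × 38 + 2, so there are 38 full weeks plus 2 extra days.
Each full week contributes one Monday: 38 so far.
The 2 extra days are Fri, Sat — none qualify.
Total: 38 + 0 = 38.

38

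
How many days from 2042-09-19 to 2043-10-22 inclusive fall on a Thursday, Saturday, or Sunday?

171

2042-09-19 is a Friday.
The range spans 399 days (inclusive of both endpoints).
399 = 7 × 57, so the span is exactly 57 full weeks.
Each full week contributes 3 days from the set (Thu, Sat, Sun): 57 × 3 = 171.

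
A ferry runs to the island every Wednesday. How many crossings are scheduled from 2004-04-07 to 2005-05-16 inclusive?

2004-04-07 is a Wednesday.
The range spans 405 days (inclusive of both endpoints).
405 = 7 × 57 + 6, so there are 57 full weeks plus 6 extra days.
Each full week contributes one Wednesday: 57 so far.
The 6 extra days are Wednesday, Thursday, Friday, Saturday, Sunday, Monday — 1 of them qualifies.
Total: 57 + 1 = 58.

58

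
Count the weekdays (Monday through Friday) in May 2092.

22 weekdays

1 May 2092 is a Thursday.
From 1 May 2092 to 31 May 2092 is 31 days inclusive.
31 = 7 × 4 + 3, so there are 4 full weeks plus 3 extra days.
Each full week contributes 5 weekdays (Mon–Fri): 4 × 5 = 20.
The 3 extra days are Thursday, Friday, Saturday — 2 of them qualify.
Total: 20 + 2 = 22.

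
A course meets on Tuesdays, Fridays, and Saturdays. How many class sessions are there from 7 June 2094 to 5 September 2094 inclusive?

7 June 2094 is a Monday.
The range spans 91 days (inclusive of both endpoints).
91 = 7 × 13, so the span is exactly 13 full weeks.
Each full week contributes 3 days from the set (Tue, Fri, Sat): 13 × 3 = 39.

39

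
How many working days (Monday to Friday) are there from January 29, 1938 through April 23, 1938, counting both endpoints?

January 29, 1938 is a Saturday.
From January 29, 1938 to April 23, 1938 is 85 days inclusive.
85 = 7 × 12 + 1, so there are 12 full weeks plus 1 extra day.
Each full week contributes 5 weekdays (Mon–Fri): 12 × 5 = 60.
The 1 extra day is Saturday — none qualify.
Total: 60 + 0 = 60.

60 weekdays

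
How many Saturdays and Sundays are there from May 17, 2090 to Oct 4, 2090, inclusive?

40

May 17, 2090 is a Wednesday.
That's 141 days from start to end, counting both.
141 = 7 × 20 + 1, so there are 20 full weeks plus 1 extra day.
Each full week contributes 2 weekend days (Sat, Sun): 20 × 2 = 40.
The 1 extra day is Wed — none qualify.
Total: 40 + 0 = 40.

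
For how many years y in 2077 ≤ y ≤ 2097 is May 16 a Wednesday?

3

Day of week of May 16 in each year:
2077: Sun, 2078: Mon, 2079: Tue, 2080: Thu, 2081: Fri, 2082: Sat, 2083: Sun, 2084: Tue, 2085: Wed ✓, 2086: Thu, 2087: Fri, 2088: Sun, 2089: Mon, 2090: Tue, 2091: Wed ✓, 2092: Fri, 2093: Sat, 2094: Sun, 2095: Mon, 2096: Wed ✓, 2097: Thu
Wednesdays: 2085, 2091, 2096.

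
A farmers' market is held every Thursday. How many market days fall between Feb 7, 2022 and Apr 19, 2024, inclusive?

115 Thursdays

Feb 7, 2022 is a Monday.
From Feb 7, 2022 to Apr 19, 2024 is 803 days inclusive.
803 = 7 × 114 + 5, so there are 114 full weeks plus 5 extra days.
Each full week contributes one Thursday: 114 so far.
The 5 extra days are Mon, Tue, Wed, Thu, Fri — 1 of them qualifies.
Total: 114 + 1 = 115.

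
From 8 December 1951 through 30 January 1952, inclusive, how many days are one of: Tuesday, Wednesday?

8 December 1951 is a Saturday.
That's 54 days from start to end, counting both.
54 = 7 × 7 + 5, so there are 7 full weeks plus 5 extra days.
Each full week contributes 2 days from the set (Tue, Wed): 7 × 2 = 14.
The 5 extra days are Saturday, Sunday, Monday, Tuesday, Wednesday — 2 of them qualify.
Total: 14 + 2 = 16.

16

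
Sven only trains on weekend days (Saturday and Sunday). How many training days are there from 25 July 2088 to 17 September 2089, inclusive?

120

25 July 2088 is a Sunday.
From 25 July 2088 to 17 September 2089 is 420 days inclusive.
420 = 7 × 60, so the span is exactly 60 full weeks.
Each full week contributes 2 weekend days (Sat, Sun): 60 × 2 = 120.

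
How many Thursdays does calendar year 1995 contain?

Jan 1, 1995 is a Sunday.
That's 365 days from start to end, counting both.
365 = 7 × 52 + 1, so there are 52 full weeks plus 1 extra day.
Each full week contributes one Thursday: 52 so far.
The 1 extra day is Sun — none qualify.
Total: 52 + 0 = 52.

52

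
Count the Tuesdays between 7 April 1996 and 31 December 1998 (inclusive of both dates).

143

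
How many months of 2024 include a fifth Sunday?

4

A month has five Sundays exactly when Sunday falls within its first (length − 28) days.
Jan: 31 days, starts Mon → 5 of Mon, Tue, Wed
Feb: 29 days, starts Thu → 5 of Thu
Mar: 31 days, starts Fri → 5 of Fri, Sat, Sun ✓
Apr: 30 days, starts Mon → 5 of Mon, Tue
May: 31 days, starts Wed → 5 of Wed, Thu, Fri
Jun: 30 days, starts Sat → 5 of Sat, Sun ✓
Jul: 31 days, starts Mon → 5 of Mon, Tue, Wed
Aug: 31 days, starts Thu → 5 of Thu, Fri, Sat
Sep: 30 days, starts Sun → 5 of Sun, Mon ✓
Oct: 31 days, starts Tue → 5 of Tue, Wed, Thu
Nov: 30 days, starts Fri → 5 of Fri, Sat
Dec: 31 days, starts Sun → 5 of Sun, Mon, Tue ✓
Months with five Sundays: Mar, Jun, Sep, Dec.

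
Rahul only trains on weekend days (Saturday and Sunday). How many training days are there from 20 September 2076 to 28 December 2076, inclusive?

29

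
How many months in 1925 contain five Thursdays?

A month has five Thursdays exactly when Thursday falls within its first (length − 28) days.
Jan: 31 days, starts Thu → 5 of Thu, Fri, Sat ✓
Feb: 28 days, starts Sun → 5 of (none)
Mar: 31 days, starts Sun → 5 of Sun, Mon, Tue
Apr: 30 days, starts Wed → 5 of Wed, Thu ✓
May: 31 days, starts Fri → 5 of Fri, Sat, Sun
Jun: 30 days, starts Mon → 5 of Mon, Tue
Jul: 31 days, starts Wed → 5 of Wed, Thu, Fri ✓
Aug: 31 days, starts Sat → 5 of Sat, Sun, Mon
Sep: 30 days, starts Tue → 5 of Tue, Wed
Oct: 31 days, starts Thu → 5 of Thu, Fri, Sat ✓
Nov: 30 days, starts Sun → 5 of Sun, Mon
Dec: 31 days, starts Tue → 5 of Tue, Wed, Thu ✓
Months with five Thursdays: Jan, Apr, Jul, Oct, Dec.

5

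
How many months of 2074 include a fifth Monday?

A month has five Mondays exactly when Monday falls within its first (length − 28) days.
Jan: 31 days, starts Mon → 5 of Mon, Tue, Wed ✓
Feb: 28 days, starts Thu → 5 of (none)
Mar: 31 days, starts Thu → 5 of Thu, Fri, Sat
Apr: 30 days, starts Sun → 5 of Sun, Mon ✓
May: 31 days, starts Tue → 5 of Tue, Wed, Thu
Jun: 30 days, starts Fri → 5 of Fri, Sat
Jul: 31 days, starts Sun → 5 of Sun, Mon, Tue ✓
Aug: 31 days, starts Wed → 5 of Wed, Thu, Fri
Sep: 30 days, starts Sat → 5 of Sat, Sun
Oct: 31 days, starts Mon → 5 of Mon, Tue, Wed ✓
Nov: 30 days, starts Thu → 5 of Thu, Fri
Dec: 31 days, starts Sat → 5 of Sat, Sun, Mon ✓
Months with five Mondays: Jan, Apr, Jul, Oct, Dec.

5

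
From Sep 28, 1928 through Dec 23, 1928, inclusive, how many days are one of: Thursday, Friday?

25

Sep 28, 1928 is a Friday.
That's 87 days from start to end, counting both.
87 = 7 × 12 + 3, so there are 12 full weeks plus 3 extra days.
Each full week contributes 2 days from the set (Thu, Fri): 12 × 2 = 24.
The 3 extra days are Fri, Sat, Sun — 1 of them qualifies.
Total: 24 + 1 = 25.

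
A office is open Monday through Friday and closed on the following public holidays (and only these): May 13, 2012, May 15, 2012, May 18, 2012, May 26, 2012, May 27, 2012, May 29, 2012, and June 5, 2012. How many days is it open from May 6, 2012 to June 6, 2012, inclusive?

May 6, 2012 is a Sunday.
The range spans 32 days (inclusive of both endpoints).
32 = 7 × 4 + 4, so there are 4 full weeks plus 4 extra days.
Each full week contributes 5 weekdays (Mon–Fri): 4 × 5 = 20.
The 4 extra days are Sunday, Monday, Tuesday, Wednesday — 3 of them qualify.
Total: 20 + 3 = 23.
Holidays: May 13, 2012 (Sun); May 15, 2012 (Tue); May 18, 2012 (Fri); May 26, 2012 (Sat); May 27, 2012 (Sun); May 29, 2012 (Tue); June 5, 2012 (Tue).
4 of the 7 holidays fall on weekdays; the rest are weekends and were already excluded.
Business days: 23 − 4 = 19.

19 business days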